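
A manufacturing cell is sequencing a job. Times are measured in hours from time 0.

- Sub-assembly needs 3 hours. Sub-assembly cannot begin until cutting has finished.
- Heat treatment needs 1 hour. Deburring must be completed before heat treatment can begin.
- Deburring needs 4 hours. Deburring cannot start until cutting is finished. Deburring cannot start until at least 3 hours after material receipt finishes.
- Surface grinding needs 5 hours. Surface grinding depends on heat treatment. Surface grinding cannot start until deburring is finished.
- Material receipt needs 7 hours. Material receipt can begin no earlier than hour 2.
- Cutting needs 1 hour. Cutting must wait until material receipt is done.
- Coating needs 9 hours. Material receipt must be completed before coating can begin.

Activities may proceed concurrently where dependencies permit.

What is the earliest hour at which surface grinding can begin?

17

Material receipt cannot begin until its own release at hour 2. It runs from hour 2 to 2 + 7 = hour 9.
After material receipt (finishes hour 9), cutting can start at hour 9 and finishes at hour 10.
For deburring: cutting (finishes hour 10); material receipt (finishes hour 9, plus 3-hour gap → hour 12). Taking the maximum gives a start of hour 12, and it finishes at 12 + 4 = hour 16.
After deburring (finishes hour 16), heat treatment can start at hour 16 and finishes at hour 17.
Surface grinding waits on heat treatment (finishes hour 17); deburring (finishes hour 16). The latest of these is hour 17, which is the earliest surface grinding can start.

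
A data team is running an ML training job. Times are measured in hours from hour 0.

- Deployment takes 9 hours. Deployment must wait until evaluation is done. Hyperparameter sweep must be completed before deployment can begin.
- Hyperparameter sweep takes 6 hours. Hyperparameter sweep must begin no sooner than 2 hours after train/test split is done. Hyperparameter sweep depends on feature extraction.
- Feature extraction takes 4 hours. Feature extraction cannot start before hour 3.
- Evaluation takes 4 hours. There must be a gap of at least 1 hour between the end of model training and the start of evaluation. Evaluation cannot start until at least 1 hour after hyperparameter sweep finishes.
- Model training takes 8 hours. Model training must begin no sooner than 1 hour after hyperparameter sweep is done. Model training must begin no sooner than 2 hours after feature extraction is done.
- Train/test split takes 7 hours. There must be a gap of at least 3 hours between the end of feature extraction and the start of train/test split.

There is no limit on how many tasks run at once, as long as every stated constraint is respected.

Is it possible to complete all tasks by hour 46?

Feature extraction cannot begin until its own release at hour 3. It runs from hour 3 to 3 + 4 = hour 7.
Train/test split cannot begin until feature extraction (finishes hour 7, plus 3-hour gap → hour 10). It runs from hour 10 to 10 + 7 = hour 17.
Hyperparameter sweep has to wait for train/test split (finishes hour 17, plus 2-hour gap → hour 19); feature extraction (finishes hour 7). The latest of these is hour 19, so hyperparameter sweep runs hour 19 to 19 + 6 = hour 25.
For model training: hyperparameter sweep (finishes hour 25, plus 1-hour gap → hour 26); feature extraction (finishes hour 7, plus 2-hour gap → hour 9). Taking the maximum gives a start of hour 26, and it finishes at 26 + 8 = hour 34.
Evaluation needs all of model training (finishes hour 34, plus 1-hour gap → hour 35); hyperparameter sweep (finishes hour 25, plus 1-hour gap → hour 26). That puts its earliest start at hour 35; it finishes at 35 + 4 = hour 39.
For deployment: evaluation (finishes hour 39); hyperparameter sweep (finishes hour 25). Taking the maximum gives a start of hour 39, and it finishes at 39 + 9 = hour 48.
The earliest everything can be done is hour 48, which is after the deadline of 46, so it is not possible.

No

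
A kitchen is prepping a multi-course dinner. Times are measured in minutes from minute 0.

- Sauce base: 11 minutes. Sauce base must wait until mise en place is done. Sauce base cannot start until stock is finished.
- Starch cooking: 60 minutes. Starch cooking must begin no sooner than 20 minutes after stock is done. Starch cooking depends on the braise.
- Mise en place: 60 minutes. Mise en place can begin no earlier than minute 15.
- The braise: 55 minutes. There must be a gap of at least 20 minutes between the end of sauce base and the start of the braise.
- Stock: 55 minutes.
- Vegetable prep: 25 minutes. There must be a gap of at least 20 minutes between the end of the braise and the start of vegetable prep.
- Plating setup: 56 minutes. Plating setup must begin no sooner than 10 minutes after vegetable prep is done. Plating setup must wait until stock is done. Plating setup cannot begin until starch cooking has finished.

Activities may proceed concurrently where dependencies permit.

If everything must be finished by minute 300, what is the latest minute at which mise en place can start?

To finish by minute 300, plating setup (duration 56) must start no later than minute 244.
Vegetable prep has to be done before plating setup (must start by minute 244, minus 10-minute gap → minute 234). That means finishing by minute 234, i.e. starting by 234 − 25 = minute 209.
Starch cooking has to be done before plating setup (must start by minute 244). That means finishing by minute 244, i.e. starting by 244 − 60 = minute 184.
For the braise: vegetable prep (must start by minute 209, minus 20-minute gap → minute 189); starch cooking (must start by minute 184). The most restrictive is minute 184; with a 55-minute duration, the braise must start by minute 129.
Since the braise (must start by minute 129, minus 20-minute gap → minute 109) depends on it, sauce base must finish by minute 109. Backing off its 11-minute duration gives a latest start of minute 98.
Mise en place must finish before sauce base (must start by minute 98). With a 60-minute duration, mise en place must start by 98 − 60 = minute 38.

38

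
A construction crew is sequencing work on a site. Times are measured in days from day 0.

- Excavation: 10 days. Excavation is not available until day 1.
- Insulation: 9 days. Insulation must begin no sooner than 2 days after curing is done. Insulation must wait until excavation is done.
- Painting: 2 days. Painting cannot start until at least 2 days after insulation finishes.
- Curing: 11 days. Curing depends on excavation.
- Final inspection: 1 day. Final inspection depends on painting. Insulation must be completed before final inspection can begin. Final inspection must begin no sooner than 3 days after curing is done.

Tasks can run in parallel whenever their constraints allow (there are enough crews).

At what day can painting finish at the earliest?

37

Excavation waits on its own release at day 1, so it starts at day 1 and finishes at 1 + 10 = day 11.
After excavation (finishes day 11), curing can start at day 11 and finishes at day 22.
Insulation has to wait for curing (finishes day 22, plus 2-day gap → day 24); excavation (finishes day 11). The latest of these is day 24, so insulation runs day 24 to 24 + 9 = day 33.
Painting waits on insulation (finishes day 33, plus 2-day gap → day 35), so it starts at day 35 and finishes at 35 + 2 = day 37.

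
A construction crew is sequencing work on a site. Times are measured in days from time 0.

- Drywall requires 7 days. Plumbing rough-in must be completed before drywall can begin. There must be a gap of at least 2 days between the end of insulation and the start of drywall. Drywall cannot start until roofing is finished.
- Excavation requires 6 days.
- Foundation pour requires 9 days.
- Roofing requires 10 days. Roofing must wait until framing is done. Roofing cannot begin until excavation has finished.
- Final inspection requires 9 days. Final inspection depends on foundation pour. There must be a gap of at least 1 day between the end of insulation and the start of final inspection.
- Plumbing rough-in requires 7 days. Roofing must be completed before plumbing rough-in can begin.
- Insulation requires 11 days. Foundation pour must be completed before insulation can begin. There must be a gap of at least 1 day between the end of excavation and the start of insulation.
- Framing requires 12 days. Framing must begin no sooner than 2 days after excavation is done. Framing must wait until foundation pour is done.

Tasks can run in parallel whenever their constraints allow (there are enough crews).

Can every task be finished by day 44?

No

Foundation pour has no prerequisites, so it starts at day 0 and finishes at day 9.
Nothing blocks excavation, so it runs from day 0 to day 6.
For insulation: foundation pour (finishes day 9); excavation (finishes day 6, plus 1-day gap → day 7). Taking the maximum gives a start of day 9, and it finishes at 9 + 11 = day 20.
Final inspection needs all of foundation pour (finishes day 9); insulation (finishes day 20, plus 1-day gap → day 21). That puts its earliest start at day 21; it finishes at 21 + 9 = day 30.
Framing cannot start until excavation (finishes day 6, plus 2-day gap → day 8); foundation pour (finishes day 9). The controlling bound is day 9, so framing finishes at 9 + 12 = day 21.
Roofing needs all of framing (finishes day 21); excavation (finishes day 6). That puts its earliest start at day 21; it finishes at 21 + 10 = day 31.
Plumbing rough-in cannot begin until roofing (finishes day 31). It runs from day 31 to 31 + 7 = day 38.
Drywall has to wait for plumbing rough-in (finishes day 38); insulation (finishes day 20, plus 2-day gap → day 22); roofing (finishes day 31). The latest of these is day 38, so drywall runs day 38 to 38 + 7 = day 45.
The earliest everything can be done is day 45, which is after the deadline of 44, so it is not possible.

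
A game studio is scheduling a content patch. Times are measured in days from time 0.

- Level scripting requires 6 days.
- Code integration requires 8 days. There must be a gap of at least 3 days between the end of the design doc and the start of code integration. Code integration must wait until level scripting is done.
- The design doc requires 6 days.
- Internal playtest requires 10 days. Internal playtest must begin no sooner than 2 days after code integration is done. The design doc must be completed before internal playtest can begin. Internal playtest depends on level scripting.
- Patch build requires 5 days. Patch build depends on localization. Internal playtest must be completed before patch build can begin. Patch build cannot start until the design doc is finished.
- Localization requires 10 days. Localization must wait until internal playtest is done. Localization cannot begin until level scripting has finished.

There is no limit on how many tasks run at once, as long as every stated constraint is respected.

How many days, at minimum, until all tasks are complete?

Nothing blocks level scripting, so it runs from day 0 to day 6.
The design doc has no prerequisites, so it starts at day 0 and finishes at day 6.
Code integration cannot start until the design doc (finishes day 6, plus 3-day gap → day 9); level scripting (finishes day 6). The controlling bound is day 9, so code integration finishes at 9 + 8 = day 17.
Internal playtest needs all of code integration (finishes day 17, plus 2-day gap → day 19); the design doc (finishes day 6); level scripting (finishes day 6). That puts its earliest start at day 19; it finishes at 19 + 10 = day 29.
Localization needs all of internal playtest (finishes day 29); level scripting (finishes day 6). That puts its earliest start at day 29; it finishes at 29 + 10 = day 39.
Patch build has to wait for localization (finishes day 39); internal playtest (finishes day 29); the design doc (finishes day 6). The latest of these is day 39, so patch build runs day 39 to 39 + 5 = day 44.
All tasks are finished once the last one completes. Finish times: The design doc at 6, Level scripting at 6, Code integration at 17, Internal playtest at 29, Localization at 39, Patch build at 44. The latest is day 44.

44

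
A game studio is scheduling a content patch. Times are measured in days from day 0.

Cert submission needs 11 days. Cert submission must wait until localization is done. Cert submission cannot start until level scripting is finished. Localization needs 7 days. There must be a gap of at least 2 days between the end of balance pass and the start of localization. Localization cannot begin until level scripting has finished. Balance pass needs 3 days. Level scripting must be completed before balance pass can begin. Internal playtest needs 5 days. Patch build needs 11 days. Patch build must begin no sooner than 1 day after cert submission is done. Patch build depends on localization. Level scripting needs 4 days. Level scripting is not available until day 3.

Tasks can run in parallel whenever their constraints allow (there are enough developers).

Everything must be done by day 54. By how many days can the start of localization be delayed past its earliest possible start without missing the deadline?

12

After its own release at day 3, level scripting can start at day 3 and finishes at day 7.
Balance pass waits on level scripting (finishes day 7), so it starts at day 7 and finishes at 7 + 3 = day 10.
Localization has to wait for balance pass (finishes day 10, plus 2-day gap → day 12); level scripting (finishes day 7). The latest of these is day 12, so localization runs day 12 to 12 + 7 = day 19.

Working backward from the deadline:
Patch build must finish by day 54; it takes 11 days, so it must start by 54 − 11 = day 43.
Since patch build (must start by day 43, minus 1-day gap → day 42) depends on it, cert submission must finish by day 42. Backing off its 11-day duration gives a latest start of day 31.
Localization feeds cert submission (must start by day 31); patch build (must start by day 43). Taking the minimum, localization must finish by day 31 and start by 31 − 7 = day 24.
So localization can start as early as day 12 and as late as day 24, giving 24 − 12 = 12 days of slack.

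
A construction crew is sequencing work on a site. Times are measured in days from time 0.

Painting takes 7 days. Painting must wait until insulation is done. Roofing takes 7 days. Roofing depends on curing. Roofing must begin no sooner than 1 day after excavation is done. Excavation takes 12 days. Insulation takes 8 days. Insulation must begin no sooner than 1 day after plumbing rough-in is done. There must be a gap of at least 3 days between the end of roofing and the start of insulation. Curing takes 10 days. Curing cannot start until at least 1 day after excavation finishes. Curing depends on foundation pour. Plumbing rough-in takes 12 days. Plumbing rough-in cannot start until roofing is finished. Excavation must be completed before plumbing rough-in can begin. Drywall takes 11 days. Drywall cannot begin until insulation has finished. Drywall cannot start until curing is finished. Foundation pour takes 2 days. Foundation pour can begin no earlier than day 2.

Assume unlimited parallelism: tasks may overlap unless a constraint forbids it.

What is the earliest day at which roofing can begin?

Foundation pour waits on its own release at day 2, so it starts at day 2 and finishes at 2 + 2 = day 4.
Excavation can start immediately at day 0; it finishes at day 12.
Curing cannot start until excavation (finishes day 12, plus 1-day gap → day 13); foundation pour (finishes day 4). The controlling bound is day 13, so curing finishes at 13 + 10 = day 23.
Roofing waits on curing (finishes day 23); excavation (finishes day 12, plus 1-day gap → day 13). The latest of these is day 23, which is the earliest roofing can start.

23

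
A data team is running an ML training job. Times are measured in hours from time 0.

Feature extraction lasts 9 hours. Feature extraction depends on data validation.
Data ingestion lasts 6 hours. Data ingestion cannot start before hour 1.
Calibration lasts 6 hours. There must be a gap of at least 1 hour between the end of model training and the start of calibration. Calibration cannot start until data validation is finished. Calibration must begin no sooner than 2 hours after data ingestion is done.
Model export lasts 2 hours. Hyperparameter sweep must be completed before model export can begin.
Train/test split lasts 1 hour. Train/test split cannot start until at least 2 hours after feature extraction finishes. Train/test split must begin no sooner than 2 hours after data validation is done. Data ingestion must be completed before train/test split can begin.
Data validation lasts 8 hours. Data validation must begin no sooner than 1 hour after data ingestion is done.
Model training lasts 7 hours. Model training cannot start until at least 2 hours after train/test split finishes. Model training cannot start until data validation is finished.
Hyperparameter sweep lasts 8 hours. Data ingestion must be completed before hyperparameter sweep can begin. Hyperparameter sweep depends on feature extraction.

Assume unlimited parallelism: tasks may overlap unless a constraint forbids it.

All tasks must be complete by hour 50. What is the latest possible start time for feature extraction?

Nothing follows calibration; the deadline of hour 50 is its only limit. It must start by 50 − 6 = hour 44.
Since calibration (must start by hour 44, minus 1-hour gap → hour 43) depends on it, model training must finish by hour 43. Backing off its 7-hour duration gives a latest start of hour 36.
Train/test split has to be done before model training (must start by hour 36, minus 2-hour gap → hour 34). That means finishing by hour 34, i.e. starting by 34 − 1 = hour 33.
Nothing follows model export; the deadline of hour 50 is its only limit. It must start by 50 − 2 = hour 48.
Hyperparameter sweep must finish before model export (must start by hour 48). With an 8-hour duration, hyperparameter sweep must start by 48 − 8 = hour 40.
Feature extraction has several dependents: train/test split (must start by hour 33, minus 2-hour gap → hour 31); hyperparameter sweep (must start by hour 40). The earliest of those limits is hour 31, so feature extraction must start by 31 − 9 = hour 22.

22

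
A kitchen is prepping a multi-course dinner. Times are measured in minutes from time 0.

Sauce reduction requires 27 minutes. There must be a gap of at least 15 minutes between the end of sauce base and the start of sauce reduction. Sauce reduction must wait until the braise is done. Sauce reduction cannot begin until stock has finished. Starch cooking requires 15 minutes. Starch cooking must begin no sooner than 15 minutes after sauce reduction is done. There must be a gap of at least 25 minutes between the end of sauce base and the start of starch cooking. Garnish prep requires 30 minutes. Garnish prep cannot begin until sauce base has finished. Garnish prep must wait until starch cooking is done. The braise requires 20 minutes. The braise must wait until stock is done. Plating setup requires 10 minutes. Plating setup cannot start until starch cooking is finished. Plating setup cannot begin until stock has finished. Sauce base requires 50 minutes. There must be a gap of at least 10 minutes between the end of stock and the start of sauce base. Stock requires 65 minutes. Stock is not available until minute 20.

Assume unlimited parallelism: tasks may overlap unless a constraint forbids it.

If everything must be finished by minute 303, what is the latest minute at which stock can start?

Plating setup must finish by minute 303; it takes 10 minutes, so it must start by 303 − 10 = minute 293.
Garnish prep must finish by minute 303; it takes 30 minutes, so it must start by 303 − 30 = minute 273.
Starch cooking has several dependents: plating setup (must start by minute 293); garnish prep (must start by minute 273). The earliest of those limits is minute 273, so starch cooking must start by 273 − 15 = minute 258.
Sauce reduction must finish before starch cooking (must start by minute 258, minus 15-minute gap → minute 243). With a 27-minute duration, sauce reduction must start by 243 − 27 = minute 216.
Sauce base must finish in time for sauce reduction (must start by minute 216, minus 15-minute gap → minute 201); starch cooking (must start by minute 258, minus 25-minute gap → minute 233); garnish prep (must start by minute 273). The tightest is minute 201, so sauce base must start by 201 − 50 = minute 151.
The braise feeds into sauce reduction (must start by minute 216); so the braise must finish by minute 216 and therefore start by minute 196.
For stock: sauce base (must start by minute 151, minus 10-minute gap → minute 141); the braise (must start by minute 196); sauce reduction (must start by minute 216); plating setup (must start by minute 293). The most restrictive is minute 141; with a 65-minute duration, stock must start by minute 76.

76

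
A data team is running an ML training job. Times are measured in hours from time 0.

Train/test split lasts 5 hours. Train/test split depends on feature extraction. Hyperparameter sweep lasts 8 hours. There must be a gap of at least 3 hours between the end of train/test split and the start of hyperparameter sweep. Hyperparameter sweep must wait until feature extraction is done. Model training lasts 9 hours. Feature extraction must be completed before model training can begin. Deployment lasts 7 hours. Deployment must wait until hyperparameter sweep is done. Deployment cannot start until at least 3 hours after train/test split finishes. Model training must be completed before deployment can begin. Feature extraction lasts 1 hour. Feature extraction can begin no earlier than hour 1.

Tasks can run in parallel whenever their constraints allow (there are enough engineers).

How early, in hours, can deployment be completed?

Feature extraction cannot begin until its own release at hour 1. It runs from hour 1 to 1 + 1 = hour 2.
Model training cannot begin until feature extraction (finishes hour 2). It runs from hour 2 to 2 + 9 = hour 11.
Train/test split cannot begin until feature extraction (finishes hour 2). It runs from hour 2 to 2 + 5 = hour 7.
Hyperparameter sweep cannot start until train/test split (finishes hour 7, plus 3-hour gap → hour 10); feature extraction (finishes hour 2). The controlling bound is hour 10, so hyperparameter sweep finishes at 10 + 8 = hour 18.
Deployment cannot start until hyperparameter sweep (finishes hour 18); train/test split (finishes hour 7, plus 3-hour gap → hour 10); model training (finishes hour 11). The controlling bound is hour 18, so deployment finishes at 18 + 7 = hour 25.

25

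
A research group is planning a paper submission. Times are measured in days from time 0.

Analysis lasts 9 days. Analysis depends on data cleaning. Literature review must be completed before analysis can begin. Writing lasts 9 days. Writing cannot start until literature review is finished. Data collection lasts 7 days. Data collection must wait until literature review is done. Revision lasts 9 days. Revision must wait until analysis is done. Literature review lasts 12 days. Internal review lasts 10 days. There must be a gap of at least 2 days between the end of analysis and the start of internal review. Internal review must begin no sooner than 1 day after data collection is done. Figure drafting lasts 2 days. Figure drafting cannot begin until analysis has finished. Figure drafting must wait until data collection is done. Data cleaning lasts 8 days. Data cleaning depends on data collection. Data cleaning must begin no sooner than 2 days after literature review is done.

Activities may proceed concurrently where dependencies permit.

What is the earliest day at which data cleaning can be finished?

Literature review has no prerequisites, so it starts at day 0 and finishes at day 12.
Data collection cannot begin until literature review (finishes day 12). It runs from day 12 to 12 + 7 = day 19.
For data cleaning: data collection (finishes day 19); literature review (finishes day 12, plus 2-day gap → day 14). Taking the maximum gives a start of day 19, and it finishes at 19 + 8 = day 27.

27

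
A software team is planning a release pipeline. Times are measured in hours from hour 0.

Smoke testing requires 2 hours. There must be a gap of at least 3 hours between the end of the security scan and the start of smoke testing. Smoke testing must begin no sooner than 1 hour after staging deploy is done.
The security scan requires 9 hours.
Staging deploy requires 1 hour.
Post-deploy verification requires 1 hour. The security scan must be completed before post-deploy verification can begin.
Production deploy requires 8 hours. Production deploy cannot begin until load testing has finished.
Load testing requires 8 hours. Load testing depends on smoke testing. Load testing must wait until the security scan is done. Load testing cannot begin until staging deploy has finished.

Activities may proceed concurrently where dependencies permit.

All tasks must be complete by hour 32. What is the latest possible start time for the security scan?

2

Production deploy has no dependents, so it just needs to finish by hour 32. Starting by 32 − 8 = hour 24 achieves that.
Load testing has to be done before production deploy (must start by hour 24). That means finishing by hour 24, i.e. starting by 24 − 8 = hour 16.
Smoke testing must finish before load testing (must start by hour 16). With a 2-hour duration, smoke testing must start by 16 − 2 = hour 14.
Post-deploy verification has no dependents, so it just needs to finish by hour 32. Starting by 32 − 1 = hour 31 achieves that.
The security scan feeds smoke testing (must start by hour 14, minus 3-hour gap → hour 11); load testing (must start by hour 16); post-deploy verification (must start by hour 31). Taking the minimum, the security scan must finish by hour 11 and start by 11 − 9 = hour 2.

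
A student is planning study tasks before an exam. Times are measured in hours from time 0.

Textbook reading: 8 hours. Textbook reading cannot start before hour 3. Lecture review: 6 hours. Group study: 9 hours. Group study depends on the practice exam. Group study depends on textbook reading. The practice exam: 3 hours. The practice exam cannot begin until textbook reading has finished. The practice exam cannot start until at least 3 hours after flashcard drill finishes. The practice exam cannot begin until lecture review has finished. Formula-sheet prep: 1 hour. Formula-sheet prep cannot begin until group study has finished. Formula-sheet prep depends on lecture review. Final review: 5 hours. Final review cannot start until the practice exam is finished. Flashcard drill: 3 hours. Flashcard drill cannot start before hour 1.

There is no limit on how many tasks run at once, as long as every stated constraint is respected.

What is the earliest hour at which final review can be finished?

Flashcard drill cannot begin until its own release at hour 1. It runs from hour 1 to 1 + 3 = hour 4.
Lecture review has no prerequisites, so it starts at hour 0 and finishes at hour 6.
Textbook reading waits on its own release at hour 3, so it starts at hour 3 and finishes at 3 + 8 = hour 11.
The practice exam cannot start until textbook reading (finishes hour 11); flashcard drill (finishes hour 4, plus 3-hour gap → hour 7); lecture review (finishes hour 6). The controlling bound is hour 11, so the practice exam finishes at 11 + 3 = hour 14.
After the practice exam (finishes hour 14), final review can start at hour 14 and finishes at hour 19.

19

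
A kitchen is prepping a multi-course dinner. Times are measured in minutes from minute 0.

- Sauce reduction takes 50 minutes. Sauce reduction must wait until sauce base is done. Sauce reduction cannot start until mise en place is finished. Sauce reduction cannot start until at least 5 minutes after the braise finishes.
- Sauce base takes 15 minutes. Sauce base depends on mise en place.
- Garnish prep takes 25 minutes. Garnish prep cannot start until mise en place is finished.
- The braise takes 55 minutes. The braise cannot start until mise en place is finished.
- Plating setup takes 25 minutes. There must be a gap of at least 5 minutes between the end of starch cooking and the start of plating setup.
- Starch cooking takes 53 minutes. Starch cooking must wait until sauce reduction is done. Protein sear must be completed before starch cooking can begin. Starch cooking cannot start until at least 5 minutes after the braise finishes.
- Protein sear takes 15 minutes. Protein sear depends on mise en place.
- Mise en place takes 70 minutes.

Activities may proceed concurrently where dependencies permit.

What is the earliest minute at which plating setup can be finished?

263

Mise en place has no prerequisites, so it starts at minute 0 and finishes at minute 70.
Protein sear cannot begin until mise en place (finishes minute 70). It runs from minute 70 to 70 + 15 = minute 85.
The braise waits on mise en place (finishes minute 70), so it starts at minute 70 and finishes at 70 + 55 = minute 125.
Sauce base cannot begin until mise en place (finishes minute 70). It runs from minute 70 to 70 + 15 = minute 85.
Sauce reduction needs all of sauce base (finishes minute 85); mise en place (finishes minute 70); the braise (finishes minute 125, plus 5-minute gap → minute 130). That puts its earliest start at minute 130; it finishes at 130 + 50 = minute 180.
For starch cooking: sauce reduction (finishes minute 180); protein sear (finishes minute 85); the braise (finishes minute 125, plus 5-minute gap → minute 130). Taking the maximum gives a start of minute 180, and it finishes at 180 + 53 = minute 233.
Plating setup waits on starch cooking (finishes minute 233, plus 5-minute gap → minute 238), so it starts at minute 238 and finishes at 238 + 25 = minute 263.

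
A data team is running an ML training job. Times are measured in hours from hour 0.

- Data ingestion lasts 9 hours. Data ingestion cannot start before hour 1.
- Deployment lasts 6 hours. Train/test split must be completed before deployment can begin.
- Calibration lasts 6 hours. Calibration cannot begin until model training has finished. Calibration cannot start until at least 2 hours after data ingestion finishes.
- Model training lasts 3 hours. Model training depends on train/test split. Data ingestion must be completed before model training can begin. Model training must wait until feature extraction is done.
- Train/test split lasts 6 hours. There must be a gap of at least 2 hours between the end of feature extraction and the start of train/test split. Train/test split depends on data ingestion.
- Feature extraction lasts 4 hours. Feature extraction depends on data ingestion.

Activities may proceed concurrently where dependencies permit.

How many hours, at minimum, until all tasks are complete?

31

After its own release at hour 1, data ingestion can start at hour 1 and finishes at hour 10.
Feature extraction cannot begin until data ingestion (finishes hour 10). It runs from hour 10 to 10 + 4 = hour 14.
For train/test split: feature extraction (finishes hour 14, plus 2-hour gap → hour 16); data ingestion (finishes hour 10). Taking the maximum gives a start of hour 16, and it finishes at 16 + 6 = hour 22.
Deployment waits on train/test split (finishes hour 22), so it starts at hour 22 and finishes at 22 + 6 = hour 28.
Model training cannot start until train/test split (finishes hour 22); data ingestion (finishes hour 10); feature extraction (finishes hour 14). The controlling bound is hour 22, so model training finishes at 22 + 3 = hour 25.
Calibration cannot start until model training (finishes hour 25); data ingestion (finishes hour 10, plus 2-hour gap → hour 12). The controlling bound is hour 25, so calibration finishes at 25 + 6 = hour 31.
All tasks are finished once the last one completes. Finish times: Data ingestion at 10, Feature extraction at 14, Train/test split at 22, Model training at 25, Calibration at 31, Deployment at 28. The latest is hour 31.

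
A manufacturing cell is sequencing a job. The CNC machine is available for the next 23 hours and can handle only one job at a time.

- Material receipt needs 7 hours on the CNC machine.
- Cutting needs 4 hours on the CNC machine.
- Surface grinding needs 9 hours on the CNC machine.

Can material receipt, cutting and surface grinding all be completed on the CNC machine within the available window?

Yes

Running back to back, the jobs need 7 + 4 + 9 = 20 hours on the CNC machine.
Since 20 ≤ 23, they fit within the window.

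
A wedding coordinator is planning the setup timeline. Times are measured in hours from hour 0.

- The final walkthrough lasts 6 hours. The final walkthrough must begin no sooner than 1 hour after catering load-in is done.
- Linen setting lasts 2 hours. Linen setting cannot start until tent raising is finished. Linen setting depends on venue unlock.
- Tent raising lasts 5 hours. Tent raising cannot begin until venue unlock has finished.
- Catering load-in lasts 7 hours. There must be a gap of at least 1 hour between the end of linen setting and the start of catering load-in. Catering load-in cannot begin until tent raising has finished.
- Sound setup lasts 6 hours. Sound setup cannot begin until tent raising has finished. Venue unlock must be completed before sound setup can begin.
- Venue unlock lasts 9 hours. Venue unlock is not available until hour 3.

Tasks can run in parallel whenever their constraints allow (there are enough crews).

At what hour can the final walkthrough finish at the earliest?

34

Venue unlock waits on its own release at hour 3, so it starts at hour 3 and finishes at 3 + 9 = hour 12.
Tent raising cannot begin until venue unlock (finishes hour 12). It runs from hour 12 to 12 + 5 = hour 17.
Linen setting has to wait for tent raising (finishes hour 17); venue unlock (finishes hour 12). The latest of these is hour 17, so linen setting runs hour 17 to 17 + 2 = hour 19.
Catering load-in needs all of linen setting (finishes hour 19, plus 1-hour gap → hour 20); tent raising (finishes hour 17). That puts its earliest start at hour 20; it finishes at 20 + 7 = hour 27.
After catering load-in (finishes hour 27, plus 1-hour gap → hour 28), the final walkthrough can start at hour 28 and finishes at hour 34.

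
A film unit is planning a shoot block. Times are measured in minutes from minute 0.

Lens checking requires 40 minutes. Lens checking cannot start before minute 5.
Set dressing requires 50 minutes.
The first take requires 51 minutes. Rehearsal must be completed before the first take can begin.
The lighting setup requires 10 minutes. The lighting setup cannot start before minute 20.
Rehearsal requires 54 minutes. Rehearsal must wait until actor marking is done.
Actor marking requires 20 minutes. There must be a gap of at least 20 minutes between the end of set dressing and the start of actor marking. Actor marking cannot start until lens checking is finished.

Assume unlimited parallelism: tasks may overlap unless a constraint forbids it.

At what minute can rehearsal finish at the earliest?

144

Lens checking waits on its own release at minute 5, so it starts at minute 5 and finishes at 5 + 40 = minute 45.
Nothing blocks set dressing, so it runs from minute 0 to minute 50.
Actor marking has to wait for set dressing (finishes minute 50, plus 20-minute gap → minute 70); lens checking (finishes minute 45). The latest of these is minute 70, so actor marking runs minute 70 to 70 + 20 = minute 90.
Rehearsal waits on actor marking (finishes minute 90), so it starts at minute 90 and finishes at 90 + 54 = minute 144.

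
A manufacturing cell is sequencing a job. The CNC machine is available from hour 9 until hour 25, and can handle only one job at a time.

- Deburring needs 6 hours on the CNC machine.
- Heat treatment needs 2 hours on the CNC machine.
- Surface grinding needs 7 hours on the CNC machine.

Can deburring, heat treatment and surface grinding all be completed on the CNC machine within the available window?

The CNC machine window is 25 − 9 = 16 hours.
Running back to back, the jobs need 6 + 2 + 7 = 15 hours on the CNC machine.
Since 15 ≤ 16, they fit within the window.

Yes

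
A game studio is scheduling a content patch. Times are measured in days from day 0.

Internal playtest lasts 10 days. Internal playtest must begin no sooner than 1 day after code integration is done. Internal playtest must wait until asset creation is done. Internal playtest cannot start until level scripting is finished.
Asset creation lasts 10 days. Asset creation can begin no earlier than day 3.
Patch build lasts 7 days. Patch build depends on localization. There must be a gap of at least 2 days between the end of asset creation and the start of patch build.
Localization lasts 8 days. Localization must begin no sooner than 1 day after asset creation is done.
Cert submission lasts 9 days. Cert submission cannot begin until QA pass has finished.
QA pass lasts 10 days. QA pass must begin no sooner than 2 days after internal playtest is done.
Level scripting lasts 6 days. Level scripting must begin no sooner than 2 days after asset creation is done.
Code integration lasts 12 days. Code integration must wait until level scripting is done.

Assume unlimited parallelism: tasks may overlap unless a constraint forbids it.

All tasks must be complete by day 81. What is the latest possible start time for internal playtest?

50

Nothing follows cert submission; the deadline of day 81 is its only limit. It must start by 81 − 9 = day 72.
QA pass must finish before cert submission (must start by day 72). With a 10-day duration, QA pass must start by 72 − 10 = day 62.
Internal playtest must finish before QA pass (must start by day 62, minus 2-day gap → day 60). With a 10-day duration, internal playtest must start by 60 − 10 = day 50.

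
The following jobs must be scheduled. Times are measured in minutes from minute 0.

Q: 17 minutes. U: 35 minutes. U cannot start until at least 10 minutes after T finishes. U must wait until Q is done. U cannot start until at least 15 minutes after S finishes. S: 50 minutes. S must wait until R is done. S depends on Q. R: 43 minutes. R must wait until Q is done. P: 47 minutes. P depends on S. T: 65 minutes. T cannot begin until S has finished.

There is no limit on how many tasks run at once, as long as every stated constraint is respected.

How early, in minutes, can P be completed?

157

Q has no prerequisites, so it starts at minute 0 and finishes at minute 17.
R waits on Q (finishes minute 17), so it starts at minute 17 and finishes at 17 + 43 = minute 60.
S needs all of R (finishes minute 60); Q (finishes minute 17). That puts its earliest start at minute 60; it finishes at 60 + 50 = minute 110.
After S (finishes minute 110), P can start at minute 110 and finishes at minute 157.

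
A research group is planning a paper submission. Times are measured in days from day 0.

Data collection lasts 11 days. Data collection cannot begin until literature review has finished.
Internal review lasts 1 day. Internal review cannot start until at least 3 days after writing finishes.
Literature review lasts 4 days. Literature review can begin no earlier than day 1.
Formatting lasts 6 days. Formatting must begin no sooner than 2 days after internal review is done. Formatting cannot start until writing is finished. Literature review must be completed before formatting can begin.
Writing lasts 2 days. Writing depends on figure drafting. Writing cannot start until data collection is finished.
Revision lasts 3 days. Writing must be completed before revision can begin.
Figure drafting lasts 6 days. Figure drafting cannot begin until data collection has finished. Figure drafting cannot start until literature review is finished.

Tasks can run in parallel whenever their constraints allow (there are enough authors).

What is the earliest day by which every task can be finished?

After its own release at day 1, literature review can start at day 1 and finishes at day 5.
Data collection waits on literature review (finishes day 5), so it starts at day 5 and finishes at 5 + 11 = day 16.
For figure drafting: data collection (finishes day 16); literature review (finishes day 5). Taking the maximum gives a start of day 16, and it finishes at 16 + 6 = day 22.
Writing needs all of figure drafting (finishes day 22); data collection (finishes day 16). That puts its earliest start at day 22; it finishes at 22 + 2 = day 24.
Revision cannot begin until writing (finishes day 24). It runs from day 24 to 24 + 3 = day 27.
Internal review waits on writing (finishes day 24, plus 3-day gap → day 27), so it starts at day 27 and finishes at 27 + 1 = day 28.
Formatting has to wait for internal review (finishes day 28, plus 2-day gap → day 30); writing (finishes day 24); literature review (finishes day 5). The latest of these is day 30, so formatting runs day 30 to 30 + 6 = day 36.
All tasks are finished once the last one completes. Finish times: Literature review at 5, Data collection at 16, Figure drafting at 22, Writing at 24, Internal review at 28, Revision at 27, Formatting at 36. The latest is day 36.

36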